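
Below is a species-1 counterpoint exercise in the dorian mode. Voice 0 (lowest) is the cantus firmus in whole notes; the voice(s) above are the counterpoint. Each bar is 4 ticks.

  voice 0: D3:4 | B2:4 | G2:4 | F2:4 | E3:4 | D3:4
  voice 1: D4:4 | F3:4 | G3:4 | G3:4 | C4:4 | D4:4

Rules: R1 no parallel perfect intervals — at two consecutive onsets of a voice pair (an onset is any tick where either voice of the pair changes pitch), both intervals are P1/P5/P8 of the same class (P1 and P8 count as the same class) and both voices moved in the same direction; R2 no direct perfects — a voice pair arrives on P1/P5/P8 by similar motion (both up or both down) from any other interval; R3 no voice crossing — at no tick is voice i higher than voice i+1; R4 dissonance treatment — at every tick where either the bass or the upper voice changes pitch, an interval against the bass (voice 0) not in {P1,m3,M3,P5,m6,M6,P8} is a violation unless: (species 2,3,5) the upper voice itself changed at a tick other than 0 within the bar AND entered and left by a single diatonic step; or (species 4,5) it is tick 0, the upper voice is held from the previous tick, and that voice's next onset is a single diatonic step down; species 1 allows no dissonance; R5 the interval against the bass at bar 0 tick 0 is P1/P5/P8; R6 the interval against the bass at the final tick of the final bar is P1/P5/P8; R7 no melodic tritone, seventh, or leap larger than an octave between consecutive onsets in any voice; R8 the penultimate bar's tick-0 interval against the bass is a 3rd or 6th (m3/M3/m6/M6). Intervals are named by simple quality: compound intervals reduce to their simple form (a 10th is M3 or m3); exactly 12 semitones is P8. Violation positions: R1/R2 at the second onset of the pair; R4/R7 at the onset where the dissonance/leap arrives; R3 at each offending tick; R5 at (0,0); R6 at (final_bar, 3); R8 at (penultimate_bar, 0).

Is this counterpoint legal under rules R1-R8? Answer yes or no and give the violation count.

No (3 violations)

bar 0: v0=D3 v1=D4 (P8)
bar 1: v0=B2 v1=F3 (TT)
bar 2: v0=G2 v1=G3 (P8)
bar 3: v0=F2 v1=G3 (M2)
bar 4: v0=E3 v1=C4 (m6)
bar 5: v0=D3 v1=D4 (P8)
  R4 @ bar1.0: B2/F3 TT untreated
  R4 @ bar3.0: F2/G3 M2 untreated
  R7 @ bar4.0: F2->E3 leap 11st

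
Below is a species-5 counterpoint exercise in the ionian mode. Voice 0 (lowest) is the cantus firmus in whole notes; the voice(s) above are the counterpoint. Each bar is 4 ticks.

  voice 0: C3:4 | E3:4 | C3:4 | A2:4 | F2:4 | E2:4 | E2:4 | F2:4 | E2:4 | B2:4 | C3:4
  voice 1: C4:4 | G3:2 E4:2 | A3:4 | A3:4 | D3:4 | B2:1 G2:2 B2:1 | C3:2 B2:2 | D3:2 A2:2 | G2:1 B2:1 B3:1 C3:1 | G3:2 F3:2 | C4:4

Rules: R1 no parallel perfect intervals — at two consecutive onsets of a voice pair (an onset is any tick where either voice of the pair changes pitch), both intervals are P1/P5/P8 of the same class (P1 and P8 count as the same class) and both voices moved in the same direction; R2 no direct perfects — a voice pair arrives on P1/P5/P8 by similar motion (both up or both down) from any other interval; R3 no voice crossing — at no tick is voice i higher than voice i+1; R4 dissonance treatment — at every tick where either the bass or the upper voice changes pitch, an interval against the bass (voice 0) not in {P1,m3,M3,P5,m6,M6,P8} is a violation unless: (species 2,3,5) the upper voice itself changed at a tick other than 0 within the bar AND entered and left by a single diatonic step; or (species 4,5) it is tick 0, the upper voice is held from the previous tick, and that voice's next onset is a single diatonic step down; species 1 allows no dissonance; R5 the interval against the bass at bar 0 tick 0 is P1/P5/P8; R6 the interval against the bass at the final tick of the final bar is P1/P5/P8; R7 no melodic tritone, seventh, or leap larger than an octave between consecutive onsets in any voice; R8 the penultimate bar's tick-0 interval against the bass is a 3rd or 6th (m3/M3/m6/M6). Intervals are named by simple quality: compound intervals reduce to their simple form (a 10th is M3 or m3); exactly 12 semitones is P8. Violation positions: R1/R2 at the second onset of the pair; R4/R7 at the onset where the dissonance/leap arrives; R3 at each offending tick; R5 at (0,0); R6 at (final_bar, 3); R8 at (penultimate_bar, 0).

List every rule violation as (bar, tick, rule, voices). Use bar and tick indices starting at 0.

(5, 0, R2, (0, 1))
(8, 3, R7, (1,))
(9, 2, R4, (0, 1))
(10, 0, R2, (0, 1))

bar 0: v0=C3 v1=C4 downbeat P8
bar 1: v0=E3 v1=G3 downbeat m3
bar 2: v0=C3 v1=A3 downbeat M6
bar 3: v0=A2 v1=A3 downbeat P8
bar 4: v0=F2 v1=D3 downbeat M6
bar 5: v0=E2 v1=B2 downbeat P5
bar 6: v0=E2 v1=C3 downbeat m6
bar 7: v0=F2 v1=D3 downbeat M6
bar 8: v0=E2 v1=G2 downbeat m3
bar 9: v0=B2 v1=G3 downbeat m6
bar 10: v0=C3 v1=C4 downbeat P8
  -> R2 @ bar 5 tick 0 v(0, 1): F2/D3 M6 -> E2/B2 P5 similar
  -> R7 @ bar 8 tick 3 v(1,): B3->C3 leap 11st
  -> R4 @ bar 9 tick 2 v(0, 1): B2/F3 TT untreated
  -> R2 @ bar 10 tick 0 v(0, 1): B2/F3 TT -> C3/C4 P8 similar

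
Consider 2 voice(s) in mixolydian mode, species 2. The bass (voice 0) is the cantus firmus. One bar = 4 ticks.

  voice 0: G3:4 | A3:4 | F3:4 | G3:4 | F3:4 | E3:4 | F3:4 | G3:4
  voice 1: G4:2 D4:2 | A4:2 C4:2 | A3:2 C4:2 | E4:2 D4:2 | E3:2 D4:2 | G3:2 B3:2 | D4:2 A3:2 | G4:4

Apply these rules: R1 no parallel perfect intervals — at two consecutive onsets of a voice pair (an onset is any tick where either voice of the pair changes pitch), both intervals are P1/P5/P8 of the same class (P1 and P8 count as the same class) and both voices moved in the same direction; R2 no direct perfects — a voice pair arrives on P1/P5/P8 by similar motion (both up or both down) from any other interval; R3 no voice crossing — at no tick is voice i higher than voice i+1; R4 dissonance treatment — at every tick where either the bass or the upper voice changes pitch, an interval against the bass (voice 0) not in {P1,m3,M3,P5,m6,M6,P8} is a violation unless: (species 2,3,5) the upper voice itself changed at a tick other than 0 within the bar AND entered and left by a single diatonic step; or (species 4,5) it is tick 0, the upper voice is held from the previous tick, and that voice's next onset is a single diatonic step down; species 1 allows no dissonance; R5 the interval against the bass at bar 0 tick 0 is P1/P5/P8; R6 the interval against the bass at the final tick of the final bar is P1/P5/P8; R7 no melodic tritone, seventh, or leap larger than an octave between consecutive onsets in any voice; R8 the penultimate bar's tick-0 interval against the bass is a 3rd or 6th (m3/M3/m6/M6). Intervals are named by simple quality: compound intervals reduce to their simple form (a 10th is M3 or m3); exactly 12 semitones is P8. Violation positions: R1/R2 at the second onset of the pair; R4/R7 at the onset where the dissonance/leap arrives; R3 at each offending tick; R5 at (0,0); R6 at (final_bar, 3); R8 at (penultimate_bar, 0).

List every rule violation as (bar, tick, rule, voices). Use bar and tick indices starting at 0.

(1, 0, R2, (0, 1))
(4, 0, R3, (0, 1))
(4, 0, R4, (0, 1))
(4, 0, R7, (1,))
(4, 1, R3, (0, 1))
(4, 2, R7, (1,))
(7, 0, R2, (0, 1))
(7, 0, R7, (1,))

bar 0: v0=G3 v1=G4 downbeat P8
bar 1: v0=A3 v1=A4 downbeat P8
bar 2: v0=F3 v1=A3 downbeat M3
bar 3: v0=G3 v1=E4 downbeat M6
bar 4: v0=F3 v1=E3 downbeat m2
bar 5: v0=E3 v1=G3 downbeat m3
bar 6: v0=F3 v1=D4 downbeat M6
bar 7: v0=G3 v1=G4 downbeat P8
  -> R2 @ bar 1 tick 0 v(0, 1): G3/D4 P5 -> A3/A4 P8 similar
  -> R3 @ bar 4 tick 0 v(0, 1): F3 above E3
  -> R4 @ bar 4 tick 0 v(0, 1): F3/E3 m2 untreated
  -> R7 @ bar 4 tick 0 v(1,): D4->E3 leap 10st
  -> R3 @ bar 4 tick 1 v(0, 1): F3 above E3
  -> R7 @ bar 4 tick 2 v(1,): E3->D4 leap 10st
  -> R2 @ bar 7 tick 0 v(0, 1): F3/A3 M3 -> G3/G4 P8 similar
  -> R7 @ bar 7 tick 0 v(1,): A3->G4 leap 10st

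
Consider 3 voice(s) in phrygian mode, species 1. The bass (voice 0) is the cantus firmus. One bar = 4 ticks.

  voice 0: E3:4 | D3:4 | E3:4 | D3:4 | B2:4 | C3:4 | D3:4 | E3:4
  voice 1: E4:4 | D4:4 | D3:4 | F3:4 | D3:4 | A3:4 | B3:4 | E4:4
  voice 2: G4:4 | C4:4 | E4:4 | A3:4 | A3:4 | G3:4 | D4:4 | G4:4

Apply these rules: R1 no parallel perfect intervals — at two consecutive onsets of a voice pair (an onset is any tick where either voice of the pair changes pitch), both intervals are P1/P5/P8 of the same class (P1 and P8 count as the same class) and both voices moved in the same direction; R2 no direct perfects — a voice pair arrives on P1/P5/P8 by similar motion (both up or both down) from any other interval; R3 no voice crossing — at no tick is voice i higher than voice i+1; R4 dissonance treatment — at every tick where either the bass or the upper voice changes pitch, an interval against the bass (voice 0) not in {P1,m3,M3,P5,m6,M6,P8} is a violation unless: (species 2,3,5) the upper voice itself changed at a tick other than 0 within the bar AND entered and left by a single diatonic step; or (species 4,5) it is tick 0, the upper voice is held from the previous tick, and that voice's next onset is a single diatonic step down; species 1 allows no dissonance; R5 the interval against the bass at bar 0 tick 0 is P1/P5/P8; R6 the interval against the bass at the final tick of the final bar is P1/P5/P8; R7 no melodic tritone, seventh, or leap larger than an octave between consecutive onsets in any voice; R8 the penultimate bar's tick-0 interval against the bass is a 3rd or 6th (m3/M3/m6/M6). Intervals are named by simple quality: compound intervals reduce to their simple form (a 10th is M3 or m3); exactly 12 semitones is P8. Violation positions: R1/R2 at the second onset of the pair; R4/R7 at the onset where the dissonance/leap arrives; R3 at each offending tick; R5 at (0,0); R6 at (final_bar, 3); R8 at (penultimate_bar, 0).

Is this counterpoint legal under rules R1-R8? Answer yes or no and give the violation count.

bar 0: v0=E3 v1=E4 v2=G4 (m3)
bar 1: v0=D3 v1=D4 v2=C4 (m7)
bar 2: v0=E3 v1=D3 v2=E4 (P8)
bar 3: v0=D3 v1=F3 v2=A3 (P5)
bar 4: v0=B2 v1=D3 v2=A3 (m7)
bar 5: v0=C3 v1=A3 v2=G3 (P5)
bar 6: v0=D3 v1=B3 v2=D4 (P8)
bar 7: v0=E3 v1=E4 v2=G4 (m3)
  R5 @ bar0.0: opens on m3
  R1 @ bar1.0: E3/E4 P8 -> D3/D4 P8 similar
  R3 @ bar1.0: D4 above C4
  R4 @ bar1.0: D3/C4 m7 untreated
  R3 @ bar1.1: D4 above C4
  R3 @ bar1.2: D4 above C4
  R3 @ bar1.3: D4 above C4
  R2 @ bar2.0: D3/C4 m7 -> E3/E4 P8 similar
  R3 @ bar2.0: E3 above D3
  R4 @ bar2.0: E3/D3 M2 untreated
  R3 @ bar2.1: E3 above D3
  R3 @ bar2.2: E3 above D3
  R3 @ bar2.3: E3 above D3
  R2 @ bar3.0: E3/E4 P8 -> D3/A3 P5 similar
  R4 @ bar4.0: B2/A3 m7 untreated
  R3 @ bar5.0: A3 above G3
  R3 @ bar5.1: A3 above G3
  R3 @ bar5.2: A3 above G3
  R3 @ bar5.3: A3 above G3
  R2 @ bar6.0: C3/G3 P5 -> D3/D4 P8 similar
  R8 @ bar6.0: penult P8 not 3rd/6th
  R2 @ bar7.0: D3/B3 M6 -> E3/E4 P8 similar
  R6 @ bar7.3: closes on m3

No (23 violations)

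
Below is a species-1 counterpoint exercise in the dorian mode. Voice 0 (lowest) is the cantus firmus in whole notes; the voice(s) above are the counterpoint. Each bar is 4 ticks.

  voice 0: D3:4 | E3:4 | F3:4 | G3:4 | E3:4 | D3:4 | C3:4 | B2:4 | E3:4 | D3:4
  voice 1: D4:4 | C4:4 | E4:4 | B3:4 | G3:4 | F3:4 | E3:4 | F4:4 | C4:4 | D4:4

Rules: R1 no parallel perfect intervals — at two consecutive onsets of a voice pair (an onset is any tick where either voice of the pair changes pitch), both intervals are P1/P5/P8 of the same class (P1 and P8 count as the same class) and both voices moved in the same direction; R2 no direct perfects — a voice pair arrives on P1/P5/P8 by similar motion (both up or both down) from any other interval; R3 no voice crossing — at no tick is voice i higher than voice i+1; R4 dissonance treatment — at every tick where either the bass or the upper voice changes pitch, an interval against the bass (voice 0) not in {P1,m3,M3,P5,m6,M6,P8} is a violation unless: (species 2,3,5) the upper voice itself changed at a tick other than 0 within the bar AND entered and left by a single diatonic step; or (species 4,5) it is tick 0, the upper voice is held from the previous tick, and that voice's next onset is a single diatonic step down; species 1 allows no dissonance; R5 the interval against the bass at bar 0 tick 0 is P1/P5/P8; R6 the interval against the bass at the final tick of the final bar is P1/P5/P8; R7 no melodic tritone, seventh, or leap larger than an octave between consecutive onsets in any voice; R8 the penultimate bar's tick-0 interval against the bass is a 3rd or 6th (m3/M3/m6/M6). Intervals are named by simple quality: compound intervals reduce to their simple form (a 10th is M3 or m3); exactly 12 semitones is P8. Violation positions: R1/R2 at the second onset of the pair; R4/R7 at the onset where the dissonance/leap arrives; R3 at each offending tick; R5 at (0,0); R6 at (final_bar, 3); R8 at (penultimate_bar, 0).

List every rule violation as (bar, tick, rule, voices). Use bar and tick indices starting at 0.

(2, 0, R4, (0, 1))
(7, 0, R4, (0, 1))
(7, 0, R7, (1,))

bar 0: v0=D3 v1=D4 downbeat P8
bar 1: v0=E3 v1=C4 downbeat m6
bar 2: v0=F3 v1=E4 downbeat M7
bar 3: v0=G3 v1=B3 downbeat M3
bar 4: v0=E3 v1=G3 downbeat m3
bar 5: v0=D3 v1=F3 downbeat m3
bar 6: v0=C3 v1=E3 downbeat M3
bar 7: v0=B2 v1=F4 downbeat TT
bar 8: v0=E3 v1=C4 downbeat m6
bar 9: v0=D3 v1=D4 downbeat P8
  -> R4 @ bar 2 tick 0 v(0, 1): F3/E4 M7 untreated
  -> R4 @ bar 7 tick 0 v(0, 1): B2/F4 TT untreated
  -> R7 @ bar 7 tick 0 v(1,): E3->F4 leap 13st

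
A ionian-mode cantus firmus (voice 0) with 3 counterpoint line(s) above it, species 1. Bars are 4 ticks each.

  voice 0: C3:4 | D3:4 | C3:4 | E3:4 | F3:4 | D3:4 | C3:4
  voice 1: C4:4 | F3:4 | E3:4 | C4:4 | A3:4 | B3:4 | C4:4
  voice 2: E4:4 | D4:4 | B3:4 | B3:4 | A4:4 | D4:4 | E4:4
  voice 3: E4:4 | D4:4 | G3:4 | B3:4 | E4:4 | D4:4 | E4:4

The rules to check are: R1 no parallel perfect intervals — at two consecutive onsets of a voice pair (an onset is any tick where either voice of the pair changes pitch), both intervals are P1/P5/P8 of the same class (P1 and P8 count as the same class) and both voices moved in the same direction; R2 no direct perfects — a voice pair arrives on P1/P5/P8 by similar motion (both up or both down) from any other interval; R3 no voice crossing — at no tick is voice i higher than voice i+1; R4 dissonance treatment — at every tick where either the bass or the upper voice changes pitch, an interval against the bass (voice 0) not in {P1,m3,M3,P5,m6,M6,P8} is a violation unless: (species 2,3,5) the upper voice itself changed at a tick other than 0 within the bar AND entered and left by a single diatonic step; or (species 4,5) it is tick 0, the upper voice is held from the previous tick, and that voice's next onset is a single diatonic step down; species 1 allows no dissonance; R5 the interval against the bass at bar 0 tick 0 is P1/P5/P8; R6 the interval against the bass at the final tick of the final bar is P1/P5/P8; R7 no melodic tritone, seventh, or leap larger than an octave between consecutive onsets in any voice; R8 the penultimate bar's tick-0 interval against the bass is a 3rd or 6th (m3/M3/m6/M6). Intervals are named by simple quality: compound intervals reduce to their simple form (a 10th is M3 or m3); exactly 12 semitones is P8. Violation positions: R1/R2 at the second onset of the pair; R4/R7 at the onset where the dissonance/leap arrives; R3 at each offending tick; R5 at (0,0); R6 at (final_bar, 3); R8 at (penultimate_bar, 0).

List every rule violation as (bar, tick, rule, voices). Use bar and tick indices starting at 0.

(0, 0, R5, (0, 2))
(0, 0, R5, (0, 3))
(1, 0, R1, (2, 3))
(2, 0, R2, (0, 3))
(2, 0, R2, (1, 2))
(2, 0, R3, (2, 3))
(2, 0, R4, (0, 2))
(2, 1, R3, (2, 3))
(2, 2, R3, (2, 3))
(2, 3, R3, (2, 3))
(3, 0, R1, (0, 3))
(3, 0, R3, (1, 2))
(3, 1, R3, (1, 2))
(3, 2, R3, (1, 2))
(3, 3, R3, (1, 2))
(4, 0, R3, (2, 3))
(4, 0, R4, (0, 3))
(4, 0, R7, (2,))
(4, 1, R3, (2, 3))
(4, 2, R3, (2, 3))
(4, 3, R3, (2, 3))
(5, 0, R2, (0, 2))
(5, 0, R2, (0, 3))
(5, 0, R2, (2, 3))
(5, 0, R8, (0, 2))
(5, 0, R8, (0, 3))
(6, 0, R1, (2, 3))
(6, 3, R6, (0, 2))
(6, 3, R6, (0, 3))

bar 0: v0=C3 v1=C4 v2=E4 v3=E4 downbeat M3
bar 1: v0=D3 v1=F3 v2=D4 v3=D4 downbeat P8
bar 2: v0=C3 v1=E3 v2=B3 v3=G3 downbeat P5
bar 3: v0=E3 v1=C4 v2=B3 v3=B3 downbeat P5
bar 4: v0=F3 v1=A3 v2=A4 v3=E4 downbeat M7
bar 5: v0=D3 v1=B3 v2=D4 v3=D4 downbeat P8
bar 6: v0=C3 v1=C4 v2=E4 v3=E4 downbeat M3
  -> R5 @ bar 0 tick 0 v(0, 2): opens on M3
  -> R5 @ bar 0 tick 0 v(0, 3): opens on M3
  -> R1 @ bar 1 tick 0 v(2, 3): E4/E4 P1 -> D4/D4 P1 similar
  -> R2 @ bar 2 tick 0 v(0, 3): D3/D4 P8 -> C3/G3 P5 similar
  -> R2 @ bar 2 tick 0 v(1, 2): F3/D4 M6 -> E3/B3 P5 similar
  -> R3 @ bar 2 tick 0 v(2, 3): B3 above G3
  -> R4 @ bar 2 tick 0 v(0, 2): C3/B3 M7 untreated
  -> R3 @ bar 2 tick 1 v(2, 3): B3 above G3
  -> R3 @ bar 2 tick 2 v(2, 3): B3 above G3
  -> R3 @ bar 2 tick 3 v(2, 3): B3 above G3
  -> R1 @ bar 3 tick 0 v(0, 3): C3/G3 P5 -> E3/B3 P5 similar
  -> R3 @ bar 3 tick 0 v(1, 2): C4 above B3
  -> R3 @ bar 3 tick 1 v(1, 2): C4 above B3
  -> R3 @ bar 3 tick 2 v(1, 2): C4 above B3
  -> R3 @ bar 3 tick 3 v(1, 2): C4 above B3
  -> R3 @ bar 4 tick 0 v(2, 3): A4 above E4
  -> R4 @ bar 4 tick 0 v(0, 3): F3/E4 M7 untreated
  -> R7 @ bar 4 tick 0 v(2,): B3->A4 leap 10st
  -> R3 @ bar 4 tick 1 v(2, 3): A4 above E4
  -> R3 @ bar 4 tick 2 v(2, 3): A4 above E4
  -> R3 @ bar 4 tick 3 v(2, 3): A4 above E4
  -> R2 @ bar 5 tick 0 v(0, 2): F3/A4 M3 -> D3/D4 P8 similar
  -> R2 @ bar 5 tick 0 v(0, 3): F3/E4 M7 -> D3/D4 P8 similar
  -> R2 @ bar 5 tick 0 v(2, 3): A4/E4 P4 -> D4/D4 P1 similar
  -> R8 @ bar 5 tick 0 v(0, 2): penult P8 not 3rd/6th
  -> R8 @ bar 5 tick 0 v(0, 3): penult P8 not 3rd/6th
  -> R1 @ bar 6 tick 0 v(2, 3): D4/D4 P1 -> E4/E4 P1 similar
  -> R6 @ bar 6 tick 3 v(0, 2): closes on M3
  -> R6 @ bar 6 tick 3 v(0, 3): closes on M3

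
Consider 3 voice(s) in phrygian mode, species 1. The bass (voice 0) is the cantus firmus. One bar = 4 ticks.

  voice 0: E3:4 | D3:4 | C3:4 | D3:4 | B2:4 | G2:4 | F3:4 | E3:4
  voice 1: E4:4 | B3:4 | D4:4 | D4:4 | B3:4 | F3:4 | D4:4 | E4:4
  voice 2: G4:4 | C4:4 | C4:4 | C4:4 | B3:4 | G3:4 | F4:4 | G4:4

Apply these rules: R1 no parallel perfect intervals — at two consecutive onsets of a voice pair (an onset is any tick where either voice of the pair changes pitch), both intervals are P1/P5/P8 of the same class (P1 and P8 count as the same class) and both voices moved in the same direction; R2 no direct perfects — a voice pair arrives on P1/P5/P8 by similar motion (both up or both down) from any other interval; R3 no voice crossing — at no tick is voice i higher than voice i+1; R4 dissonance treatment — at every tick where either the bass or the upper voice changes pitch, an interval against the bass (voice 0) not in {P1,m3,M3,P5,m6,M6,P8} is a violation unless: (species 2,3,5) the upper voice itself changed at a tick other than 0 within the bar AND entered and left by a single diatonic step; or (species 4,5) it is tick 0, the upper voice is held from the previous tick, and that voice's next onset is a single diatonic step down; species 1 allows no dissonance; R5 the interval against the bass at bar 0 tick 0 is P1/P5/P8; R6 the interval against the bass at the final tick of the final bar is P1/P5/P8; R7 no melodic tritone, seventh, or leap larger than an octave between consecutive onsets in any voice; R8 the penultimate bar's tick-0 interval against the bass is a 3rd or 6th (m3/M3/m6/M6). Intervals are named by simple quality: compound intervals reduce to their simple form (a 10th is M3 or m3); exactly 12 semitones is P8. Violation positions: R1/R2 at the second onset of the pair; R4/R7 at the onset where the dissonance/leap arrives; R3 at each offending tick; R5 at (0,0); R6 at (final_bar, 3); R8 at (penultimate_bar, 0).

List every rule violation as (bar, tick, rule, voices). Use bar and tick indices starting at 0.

(0, 0, R5, (0, 2))
(1, 0, R4, (0, 2))
(2, 0, R3, (1, 2))
(2, 0, R4, (0, 1))
(2, 1, R3, (1, 2))
(2, 2, R3, (1, 2))
(2, 3, R3, (1, 2))
(3, 0, R3, (1, 2))
(3, 0, R4, (0, 2))
(3, 1, R3, (1, 2))
(3, 2, R3, (1, 2))
(3, 3, R3, (1, 2))
(4, 0, R1, (0, 1))
(4, 0, R2, (0, 2))
(4, 0, R2, (1, 2))
(5, 0, R1, (0, 2))
(5, 0, R4, (0, 1))
(5, 0, R7, (1,))
(6, 0, R1, (0, 2))
(6, 0, R7, (0,))
(6, 0, R7, (2,))
(6, 0, R8, (0, 2))
(7, 3, R6, (0, 2))

bar 0: v0=E3 v1=E4 v2=G4 downbeat m3
bar 1: v0=D3 v1=B3 v2=C4 downbeat m7
bar 2: v0=C3 v1=D4 v2=C4 downbeat P8
bar 3: v0=D3 v1=D4 v2=C4 downbeat m7
bar 4: v0=B2 v1=B3 v2=B3 downbeat P8
bar 5: v0=G2 v1=F3 v2=G3 downbeat P8
bar 6: v0=F3 v1=D4 v2=F4 downbeat P8
bar 7: v0=E3 v1=E4 v2=G4 downbeat m3
  -> R5 @ bar 0 tick 0 v(0, 2): opens on m3
  -> R4 @ bar 1 tick 0 v(0, 2): D3/C4 m7 untreated
  -> R3 @ bar 2 tick 0 v(1, 2): D4 above C4
  -> R4 @ bar 2 tick 0 v(0, 1): C3/D4 M2 untreated
  -> R3 @ bar 2 tick 1 v(1, 2): D4 above C4
  -> R3 @ bar 2 tick 2 v(1, 2): D4 above C4
  -> R3 @ bar 2 tick 3 v(1, 2): D4 above C4
  -> R3 @ bar 3 tick 0 v(1, 2): D4 above C4
  -> R4 @ bar 3 tick 0 v(0, 2): D3/C4 m7 untreated
  -> R3 @ bar 3 tick 1 v(1, 2): D4 above C4
  -> R3 @ bar 3 tick 2 v(1, 2): D4 above C4
  -> R3 @ bar 3 tick 3 v(1, 2): D4 above C4
  -> R1 @ bar 4 tick 0 v(0, 1): D3/D4 P8 -> B2/B3 P8 similar
  -> R2 @ bar 4 tick 0 v(0, 2): D3/C4 m7 -> B2/B3 P8 similar
  -> R2 @ bar 4 tick 0 v(1, 2): D4/C4 M2 -> B3/B3 P1 similar
  -> R1 @ bar 5 tick 0 v(0, 2): B2/B3 P8 -> G2/G3 P8 similar
  -> R4 @ bar 5 tick 0 v(0, 1): G2/F3 m7 untreated
  -> R7 @ bar 5 tick 0 v(1,): B3->F3 leap 6st
  -> R1 @ bar 6 tick 0 v(0, 2): G2/G3 P8 -> F3/F4 P8 similar
  -> R7 @ bar 6 tick 0 v(0,): G2->F3 leap 10st
  -> R7 @ bar 6 tick 0 v(2,): G3->F4 leap 10st
  -> R8 @ bar 6 tick 0 v(0, 2): penult P8 not 3rd/6th
  -> R6 @ bar 7 tick 3 v(0, 2): closes on m3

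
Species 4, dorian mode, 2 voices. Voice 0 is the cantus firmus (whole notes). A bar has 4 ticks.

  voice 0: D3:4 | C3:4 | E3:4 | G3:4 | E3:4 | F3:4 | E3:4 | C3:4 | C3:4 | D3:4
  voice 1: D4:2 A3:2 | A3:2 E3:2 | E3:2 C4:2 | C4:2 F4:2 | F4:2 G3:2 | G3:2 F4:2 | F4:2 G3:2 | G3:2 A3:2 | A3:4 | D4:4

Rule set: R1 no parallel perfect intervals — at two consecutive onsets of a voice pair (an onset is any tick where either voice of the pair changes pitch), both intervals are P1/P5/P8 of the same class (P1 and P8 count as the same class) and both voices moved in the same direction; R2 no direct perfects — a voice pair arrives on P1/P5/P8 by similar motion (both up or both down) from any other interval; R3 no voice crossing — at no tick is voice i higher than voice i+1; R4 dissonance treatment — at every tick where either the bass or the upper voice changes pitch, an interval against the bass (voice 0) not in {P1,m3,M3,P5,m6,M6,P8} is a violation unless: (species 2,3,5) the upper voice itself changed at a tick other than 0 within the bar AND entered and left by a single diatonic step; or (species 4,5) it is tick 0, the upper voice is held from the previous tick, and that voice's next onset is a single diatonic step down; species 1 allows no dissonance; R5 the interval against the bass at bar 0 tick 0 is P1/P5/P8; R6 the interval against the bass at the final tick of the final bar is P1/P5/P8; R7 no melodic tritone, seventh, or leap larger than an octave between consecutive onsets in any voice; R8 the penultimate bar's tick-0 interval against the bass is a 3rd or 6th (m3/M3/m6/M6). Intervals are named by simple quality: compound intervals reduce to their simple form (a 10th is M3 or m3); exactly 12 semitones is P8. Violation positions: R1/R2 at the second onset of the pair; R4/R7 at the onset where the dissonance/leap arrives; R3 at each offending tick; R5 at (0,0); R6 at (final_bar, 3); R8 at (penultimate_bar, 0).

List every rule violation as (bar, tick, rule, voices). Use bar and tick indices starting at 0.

(3, 0, R4, (0, 1))
(3, 2, R4, (0, 1))
(4, 0, R4, (0, 1))
(4, 2, R7, (1,))
(5, 0, R4, (0, 1))
(5, 2, R7, (1,))
(6, 0, R4, (0, 1))
(6, 2, R7, (1,))
(9, 0, R2, (0, 1))

bar 0: v0=D3 v1=D4 downbeat P8
bar 1: v0=C3 v1=A3 downbeat M6
bar 2: v0=E3 v1=E3 downbeat P1
bar 3: v0=G3 v1=C4 downbeat P4
bar 4: v0=E3 v1=F4 downbeat m2
bar 5: v0=F3 v1=G3 downbeat M2
bar 6: v0=E3 v1=F4 downbeat m2
bar 7: v0=C3 v1=G3 downbeat P5
bar 8: v0=C3 v1=A3 downbeat M6
bar 9: v0=D3 v1=D4 downbeat P8
  -> R4 @ bar 3 tick 0 v(0, 1): G3/C4 P4 untreated
  -> R4 @ bar 3 tick 2 v(0, 1): G3/F4 m7 untreated
  -> R4 @ bar 4 tick 0 v(0, 1): E3/F4 m2 untreated
  -> R7 @ bar 4 tick 2 v(1,): F4->G3 leap 10st
  -> R4 @ bar 5 tick 0 v(0, 1): F3/G3 M2 untreated
  -> R7 @ bar 5 tick 2 v(1,): G3->F4 leap 10st
  -> R4 @ bar 6 tick 0 v(0, 1): E3/F4 m2 untreated
  -> R7 @ bar 6 tick 2 v(1,): F4->G3 leap 10st
  -> R2 @ bar 9 tick 0 v(0, 1): C3/A3 M6 -> D3/D4 P8 similar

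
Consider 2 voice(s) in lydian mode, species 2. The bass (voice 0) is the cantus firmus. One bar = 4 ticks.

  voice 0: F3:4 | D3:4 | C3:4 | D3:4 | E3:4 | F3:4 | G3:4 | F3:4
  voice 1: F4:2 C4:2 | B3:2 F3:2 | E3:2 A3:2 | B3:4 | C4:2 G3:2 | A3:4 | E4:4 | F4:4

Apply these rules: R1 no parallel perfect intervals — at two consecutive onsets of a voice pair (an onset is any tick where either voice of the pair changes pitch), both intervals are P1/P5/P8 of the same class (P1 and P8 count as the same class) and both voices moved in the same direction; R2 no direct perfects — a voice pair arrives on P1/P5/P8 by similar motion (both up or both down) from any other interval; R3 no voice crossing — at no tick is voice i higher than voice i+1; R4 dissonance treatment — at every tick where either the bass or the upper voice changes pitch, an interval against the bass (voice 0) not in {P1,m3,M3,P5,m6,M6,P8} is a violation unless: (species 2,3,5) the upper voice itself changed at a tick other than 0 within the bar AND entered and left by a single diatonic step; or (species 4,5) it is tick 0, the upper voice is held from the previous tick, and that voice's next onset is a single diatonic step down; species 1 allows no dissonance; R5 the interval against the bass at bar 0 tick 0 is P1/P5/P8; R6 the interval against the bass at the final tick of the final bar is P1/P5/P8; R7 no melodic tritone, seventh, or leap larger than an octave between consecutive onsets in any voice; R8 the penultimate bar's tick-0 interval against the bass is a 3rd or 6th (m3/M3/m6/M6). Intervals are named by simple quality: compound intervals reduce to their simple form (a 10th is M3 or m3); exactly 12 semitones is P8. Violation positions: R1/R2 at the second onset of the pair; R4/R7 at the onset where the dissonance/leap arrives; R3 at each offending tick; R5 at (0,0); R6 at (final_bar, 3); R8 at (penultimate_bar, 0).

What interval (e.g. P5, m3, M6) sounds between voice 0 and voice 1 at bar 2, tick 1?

voice 0=C3 voice 1=E3 -> M3

M3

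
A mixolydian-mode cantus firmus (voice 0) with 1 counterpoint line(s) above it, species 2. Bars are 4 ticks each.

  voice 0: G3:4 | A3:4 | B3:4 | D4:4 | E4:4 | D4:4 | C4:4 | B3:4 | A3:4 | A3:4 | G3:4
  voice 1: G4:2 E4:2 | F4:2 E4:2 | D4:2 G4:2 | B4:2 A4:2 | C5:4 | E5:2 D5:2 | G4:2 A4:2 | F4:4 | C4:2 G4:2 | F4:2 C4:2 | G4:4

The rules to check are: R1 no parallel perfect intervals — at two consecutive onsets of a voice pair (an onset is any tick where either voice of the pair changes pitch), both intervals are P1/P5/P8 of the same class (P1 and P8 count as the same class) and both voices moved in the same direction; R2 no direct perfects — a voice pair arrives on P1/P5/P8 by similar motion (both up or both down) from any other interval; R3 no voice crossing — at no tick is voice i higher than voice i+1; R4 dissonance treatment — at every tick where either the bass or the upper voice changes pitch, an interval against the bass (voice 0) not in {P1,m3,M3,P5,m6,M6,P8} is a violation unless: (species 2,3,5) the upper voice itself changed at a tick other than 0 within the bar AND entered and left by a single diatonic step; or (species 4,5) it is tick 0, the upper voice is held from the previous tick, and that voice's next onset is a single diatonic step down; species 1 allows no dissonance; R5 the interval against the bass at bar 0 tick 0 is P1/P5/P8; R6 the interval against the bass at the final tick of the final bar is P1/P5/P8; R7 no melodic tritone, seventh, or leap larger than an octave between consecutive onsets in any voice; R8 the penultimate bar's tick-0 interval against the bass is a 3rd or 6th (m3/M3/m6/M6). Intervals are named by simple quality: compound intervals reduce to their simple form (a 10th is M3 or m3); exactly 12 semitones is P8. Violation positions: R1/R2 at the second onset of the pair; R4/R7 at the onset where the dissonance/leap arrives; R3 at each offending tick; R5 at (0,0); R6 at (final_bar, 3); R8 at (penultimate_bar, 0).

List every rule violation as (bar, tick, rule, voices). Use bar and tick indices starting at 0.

(5, 0, R4, (0, 1))
(6, 0, R2, (0, 1))
(7, 0, R4, (0, 1))
(8, 2, R4, (0, 1))

bar 0: v0=G3 v1=G4 downbeat P8
bar 1: v0=A3 v1=F4 downbeat m6
bar 2: v0=B3 v1=D4 downbeat m3
bar 3: v0=D4 v1=B4 downbeat M6
bar 4: v0=E4 v1=C5 downbeat m6
bar 5: v0=D4 v1=E5 downbeat M2
bar 6: v0=C4 v1=G4 downbeat P5
bar 7: v0=B3 v1=F4 downbeat TT
bar 8: v0=A3 v1=C4 downbeat m3
bar 9: v0=A3 v1=F4 downbeat m6
bar 10: v0=G3 v1=G4 downbeat P8
  -> R4 @ bar 5 tick 0 v(0, 1): D4/E5 M2 untreated
  -> R2 @ bar 6 tick 0 v(0, 1): D4/D5 P8 -> C4/G4 P5 similar
  -> R4 @ bar 7 tick 0 v(0, 1): B3/F4 TT untreated
  -> R4 @ bar 8 tick 2 v(0, 1): A3/G4 m7 untreated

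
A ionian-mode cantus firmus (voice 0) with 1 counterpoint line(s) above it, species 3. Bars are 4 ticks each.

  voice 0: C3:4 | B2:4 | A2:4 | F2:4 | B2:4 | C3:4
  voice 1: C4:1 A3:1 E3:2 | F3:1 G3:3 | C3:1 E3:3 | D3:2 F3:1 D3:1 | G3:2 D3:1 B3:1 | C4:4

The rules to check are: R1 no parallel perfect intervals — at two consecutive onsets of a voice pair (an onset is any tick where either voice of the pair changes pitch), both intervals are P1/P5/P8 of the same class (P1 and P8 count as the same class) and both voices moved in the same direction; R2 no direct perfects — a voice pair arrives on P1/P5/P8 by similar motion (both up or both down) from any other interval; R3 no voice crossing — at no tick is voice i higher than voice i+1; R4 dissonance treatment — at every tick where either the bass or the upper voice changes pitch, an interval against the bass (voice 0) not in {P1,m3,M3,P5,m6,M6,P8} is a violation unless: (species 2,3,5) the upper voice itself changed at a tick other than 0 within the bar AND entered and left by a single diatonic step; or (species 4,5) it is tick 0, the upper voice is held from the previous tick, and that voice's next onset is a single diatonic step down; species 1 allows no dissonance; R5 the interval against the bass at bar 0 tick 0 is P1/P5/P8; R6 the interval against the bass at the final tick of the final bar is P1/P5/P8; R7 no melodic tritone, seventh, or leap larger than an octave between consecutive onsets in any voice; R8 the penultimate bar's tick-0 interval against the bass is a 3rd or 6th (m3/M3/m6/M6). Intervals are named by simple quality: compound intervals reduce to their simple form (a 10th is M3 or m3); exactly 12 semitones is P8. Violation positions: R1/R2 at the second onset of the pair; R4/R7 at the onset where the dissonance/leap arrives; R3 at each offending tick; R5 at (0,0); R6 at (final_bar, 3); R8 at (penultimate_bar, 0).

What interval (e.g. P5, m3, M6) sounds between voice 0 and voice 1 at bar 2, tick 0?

m3

voice 0=A2 voice 1=C3 -> m3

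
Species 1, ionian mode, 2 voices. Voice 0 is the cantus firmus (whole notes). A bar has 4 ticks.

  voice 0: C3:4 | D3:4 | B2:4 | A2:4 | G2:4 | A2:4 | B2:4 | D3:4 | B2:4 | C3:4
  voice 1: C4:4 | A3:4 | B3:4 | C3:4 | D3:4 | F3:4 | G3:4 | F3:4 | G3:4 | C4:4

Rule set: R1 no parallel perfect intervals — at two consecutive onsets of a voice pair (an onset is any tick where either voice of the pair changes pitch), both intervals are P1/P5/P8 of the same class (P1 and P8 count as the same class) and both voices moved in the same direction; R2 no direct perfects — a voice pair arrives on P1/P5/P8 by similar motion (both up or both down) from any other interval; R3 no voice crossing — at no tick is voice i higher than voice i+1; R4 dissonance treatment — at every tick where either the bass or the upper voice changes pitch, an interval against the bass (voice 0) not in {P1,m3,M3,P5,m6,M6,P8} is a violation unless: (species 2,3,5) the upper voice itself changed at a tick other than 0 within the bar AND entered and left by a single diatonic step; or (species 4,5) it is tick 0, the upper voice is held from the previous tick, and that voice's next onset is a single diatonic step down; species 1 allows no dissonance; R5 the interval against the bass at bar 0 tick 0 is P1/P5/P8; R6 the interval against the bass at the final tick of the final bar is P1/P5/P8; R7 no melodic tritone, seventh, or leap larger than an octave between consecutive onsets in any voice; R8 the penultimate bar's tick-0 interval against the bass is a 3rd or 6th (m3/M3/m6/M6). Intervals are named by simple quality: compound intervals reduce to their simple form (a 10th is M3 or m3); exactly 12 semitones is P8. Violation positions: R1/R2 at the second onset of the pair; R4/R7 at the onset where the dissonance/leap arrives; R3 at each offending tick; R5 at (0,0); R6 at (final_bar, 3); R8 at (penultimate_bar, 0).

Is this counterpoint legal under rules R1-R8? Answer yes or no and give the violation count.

bar 0: v0=C3 v1=C4 (P8)
bar 1: v0=D3 v1=A3 (P5)
bar 2: v0=B2 v1=B3 (P8)
bar 3: v0=A2 v1=C3 (m3)
bar 4: v0=G2 v1=D3 (P5)
bar 5: v0=A2 v1=F3 (m6)
bar 6: v0=B2 v1=G3 (m6)
bar 7: v0=D3 v1=F3 (m3)
bar 8: v0=B2 v1=G3 (m6)
bar 9: v0=C3 v1=C4 (P8)
  R7 @ bar3.0: B3->C3 leap 11st
  R2 @ bar9.0: B2/G3 m6 -> C3/C4 P8 similar

No (2 violations)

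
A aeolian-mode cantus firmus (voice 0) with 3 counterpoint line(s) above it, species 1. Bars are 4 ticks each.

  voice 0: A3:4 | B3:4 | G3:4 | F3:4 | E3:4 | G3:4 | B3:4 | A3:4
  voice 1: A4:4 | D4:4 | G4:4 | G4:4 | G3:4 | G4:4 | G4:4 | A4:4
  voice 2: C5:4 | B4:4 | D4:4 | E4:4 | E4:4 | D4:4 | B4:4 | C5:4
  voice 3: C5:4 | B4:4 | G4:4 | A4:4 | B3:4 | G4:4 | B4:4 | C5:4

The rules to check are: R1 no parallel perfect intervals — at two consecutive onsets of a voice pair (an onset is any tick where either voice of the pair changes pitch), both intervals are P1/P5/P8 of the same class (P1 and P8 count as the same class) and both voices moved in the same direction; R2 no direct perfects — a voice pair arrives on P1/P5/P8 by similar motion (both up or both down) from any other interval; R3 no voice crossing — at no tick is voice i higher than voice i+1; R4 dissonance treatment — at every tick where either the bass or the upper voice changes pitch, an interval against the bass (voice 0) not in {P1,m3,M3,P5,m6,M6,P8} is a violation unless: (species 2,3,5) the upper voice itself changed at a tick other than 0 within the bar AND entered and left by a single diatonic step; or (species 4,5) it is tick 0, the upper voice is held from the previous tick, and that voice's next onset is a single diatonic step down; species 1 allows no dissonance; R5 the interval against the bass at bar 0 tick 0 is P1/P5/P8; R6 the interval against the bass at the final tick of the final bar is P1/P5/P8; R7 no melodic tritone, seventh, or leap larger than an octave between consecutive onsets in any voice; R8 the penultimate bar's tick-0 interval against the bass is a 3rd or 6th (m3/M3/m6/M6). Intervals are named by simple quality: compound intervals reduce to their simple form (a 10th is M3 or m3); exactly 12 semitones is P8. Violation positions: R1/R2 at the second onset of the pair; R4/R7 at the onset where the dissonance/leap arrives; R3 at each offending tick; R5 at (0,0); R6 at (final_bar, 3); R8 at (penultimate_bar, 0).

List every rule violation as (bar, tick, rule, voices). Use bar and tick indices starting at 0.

bar 0: v0=A3 v1=A4 v2=C5 v3=C5 downbeat m3
bar 1: v0=B3 v1=D4 v2=B4 v3=B4 downbeat P8
bar 2: v0=G3 v1=G4 v2=D4 v3=G4 downbeat P8
bar 3: v0=F3 v1=G4 v2=E4 v3=A4 downbeat M3
bar 4: v0=E3 v1=G3 v2=E4 v3=B3 downbeat P5
bar 5: v0=G3 v1=G4 v2=D4 v3=G4 downbeat P8
bar 6: v0=B3 v1=G4 v2=B4 v3=B4 downbeat P8
bar 7: v0=A3 v1=A4 v2=C5 v3=C5 downbeat m3
  -> R5 @ bar 0 tick 0 v(0, 2): opens on m3
  -> R5 @ bar 0 tick 0 v(0, 3): opens on m3
  -> R1 @ bar 1 tick 0 v(2, 3): C5/C5 P1 -> B4/B4 P1 similar
  -> R1 @ bar 2 tick 0 v(0, 3): B3/B4 P8 -> G3/G4 P8 similar
  -> R2 @ bar 2 tick 0 v(0, 2): B3/B4 P8 -> G3/D4 P5 similar
  -> R3 @ bar 2 tick 0 v(1, 2): G4 above D4
  -> R3 @ bar 2 tick 1 v(1, 2): G4 above D4
  -> R3 @ bar 2 tick 2 v(1, 2): G4 above D4
  -> R3 @ bar 2 tick 3 v(1, 2): G4 above D4
  -> R3 @ bar 3 tick 0 v(1, 2): G4 above E4
  -> R4 @ bar 3 tick 0 v(0, 1): F3/G4 M2 untreated
  -> R4 @ bar 3 tick 0 v(0, 2): F3/E4 M7 untreated
  -> R3 @ bar 3 tick 1 v(1, 2): G4 above E4
  -> R3 @ bar 3 tick 2 v(1, 2): G4 above E4
  -> R3 @ bar 3 tick 3 v(1, 2): G4 above E4
  -> R2 @ bar 4 tick 0 v(0, 3): F3/A4 M3 -> E3/B3 P5 similar
  -> R3 @ bar 4 tick 0 v(2, 3): E4 above B3
  -> R7 @ bar 4 tick 0 v(3,): A4->B3 leap 10st
  -> R3 @ bar 4 tick 1 v(2, 3): E4 above B3
  -> R3 @ bar 4 tick 2 v(2, 3): E4 above B3
  -> R3 @ bar 4 tick 3 v(2, 3): E4 above B3
  -> R2 @ bar 5 tick 0 v(0, 1): E3/G3 m3 -> G3/G4 P8 similar
  -> R2 @ bar 5 tick 0 v(0, 3): E3/B3 P5 -> G3/G4 P8 similar
  -> R2 @ bar 5 tick 0 v(1, 3): G3/B3 M3 -> G4/G4 P1 similar
  -> R3 @ bar 5 tick 0 v(1, 2): G4 above D4
  -> R3 @ bar 5 tick 1 v(1, 2): G4 above D4
  -> R3 @ bar 5 tick 2 v(1, 2): G4 above D4
  -> R3 @ bar 5 tick 3 v(1, 2): G4 above D4
  -> R1 @ bar 6 tick 0 v(0, 3): G3/G4 P8 -> B3/B4 P8 similar
  -> R2 @ bar 6 tick 0 v(0, 2): G3/D4 P5 -> B3/B4 P8 similar
  -> R2 @ bar 6 tick 0 v(2, 3): D4/G4 P4 -> B4/B4 P1 similar
  -> R8 @ bar 6 tick 0 v(0, 2): penult P8 not 3rd/6th
  -> R8 @ bar 6 tick 0 v(0, 3): penult P8 not 3rd/6th
  -> R1 @ bar 7 tick 0 v(2, 3): B4/B4 P1 -> C5/C5 P1 similar
  -> R6 @ bar 7 tick 3 v(0, 2): closes on m3
  -> R6 @ bar 7 tick 3 v(0, 3): closes on m3

(0, 0, R5, (0, 2))
(0, 0, R5, (0, 3))
(1, 0, R1, (2, 3))
(2, 0, R1, (0, 3))
(2, 0, R2, (0, 2))
(2, 0, R3, (1, 2))
(2, 1, R3, (1, 2))
(2, 2, R3, (1, 2))
(2, 3, R3, (1, 2))
(3, 0, R3, (1, 2))
(3, 0, R4, (0, 1))
(3, 0, R4, (0, 2))
(3, 1, R3, (1, 2))
(3, 2, R3, (1, 2))
(3, 3, R3, (1, 2))
(4, 0, R2, (0, 3))
(4, 0, R3, (2, 3))
(4, 0, R7, (3,))
(4, 1, R3, (2, 3))
(4, 2, R3, (2, 3))
(4, 3, R3, (2, 3))
(5, 0, R2, (0, 1))
(5, 0, R2, (0, 3))
(5, 0, R2, (1, 3))
(5, 0, R3, (1, 2))
(5, 1, R3, (1, 2))
(5, 2, R3, (1, 2))
(5, 3, R3, (1, 2))
(6, 0, R1, (0, 3))
(6, 0, R2, (0, 2))
(6, 0, R2, (2, 3))
(6, 0, R8, (0, 2))
(6, 0, R8, (0, 3))
(7, 0, R1, (2, 3))
(7, 3, R6, (0, 2))
(7, 3, R6, (0, 3))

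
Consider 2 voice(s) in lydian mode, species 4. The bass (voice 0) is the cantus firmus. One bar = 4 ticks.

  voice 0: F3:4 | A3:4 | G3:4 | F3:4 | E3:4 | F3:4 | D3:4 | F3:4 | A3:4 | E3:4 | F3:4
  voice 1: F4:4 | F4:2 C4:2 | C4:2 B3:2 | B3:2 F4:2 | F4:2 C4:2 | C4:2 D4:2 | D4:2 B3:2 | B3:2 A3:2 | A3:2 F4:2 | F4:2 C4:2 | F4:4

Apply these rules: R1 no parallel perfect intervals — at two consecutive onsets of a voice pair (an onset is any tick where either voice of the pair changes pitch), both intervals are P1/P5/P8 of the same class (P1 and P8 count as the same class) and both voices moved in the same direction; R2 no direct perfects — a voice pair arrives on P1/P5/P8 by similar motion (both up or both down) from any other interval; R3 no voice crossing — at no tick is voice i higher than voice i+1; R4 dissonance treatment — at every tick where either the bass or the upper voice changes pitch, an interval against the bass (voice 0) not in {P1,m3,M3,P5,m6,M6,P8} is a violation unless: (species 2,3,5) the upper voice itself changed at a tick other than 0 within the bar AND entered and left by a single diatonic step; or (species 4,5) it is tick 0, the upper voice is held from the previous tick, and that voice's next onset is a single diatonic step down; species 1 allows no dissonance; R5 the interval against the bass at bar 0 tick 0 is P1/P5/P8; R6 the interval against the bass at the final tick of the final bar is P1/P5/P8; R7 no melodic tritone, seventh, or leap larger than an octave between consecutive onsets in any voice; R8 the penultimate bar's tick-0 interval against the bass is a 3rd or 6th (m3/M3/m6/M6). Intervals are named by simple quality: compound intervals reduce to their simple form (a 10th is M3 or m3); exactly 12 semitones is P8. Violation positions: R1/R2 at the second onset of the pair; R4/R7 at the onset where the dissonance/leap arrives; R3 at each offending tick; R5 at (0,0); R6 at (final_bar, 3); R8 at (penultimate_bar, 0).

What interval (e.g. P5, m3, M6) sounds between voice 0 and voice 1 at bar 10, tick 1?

voice 0=F3 voice 1=F4 -> P8

P8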